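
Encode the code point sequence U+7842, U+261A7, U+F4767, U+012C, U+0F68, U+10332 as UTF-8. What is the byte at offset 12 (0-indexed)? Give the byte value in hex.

0xAC

U+7842 → 3-byte form E7 A1 82 at offsets 0–2.
U+261A7 → 4-byte form F0 A6 86 A7 at offsets 3–6.
U+F4767 → 4-byte form F3 B4 9D A7 at offsets 7–10.
U+012C → 2-byte form C4 AC at offsets 11–12.
Offset 12 falls in char 4's range; it's byte 2 of C4 AC = 0xAC.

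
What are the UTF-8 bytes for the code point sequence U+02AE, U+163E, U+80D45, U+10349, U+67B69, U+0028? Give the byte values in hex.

CA AE E1 98 BE F2 80 B5 85 F0 90 8D 89 F1 A7 AD A9 28

U+02AE: 2-byte form → CA AE.
U+163E: 3-byte form → E1 98 BE.
U+80D45: 4-byte form → F2 80 B5 85.
U+10349: 4-byte form → F0 90 8D 89.
U+67B69: 4-byte form → F1 A7 AD A9.
U+0028: 1-byte form → 28.
Concatenated (18 bytes): CA AE E1 98 BE F2 80 B5 85 F0 90 8D 89 F1 A7 AD A9 28.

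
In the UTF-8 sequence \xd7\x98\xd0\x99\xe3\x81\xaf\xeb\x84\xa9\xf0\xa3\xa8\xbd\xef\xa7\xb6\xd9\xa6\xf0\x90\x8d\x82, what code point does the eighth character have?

U+10342

Offset 0: leading byte 0xD7 = 11010111 → 2-byte char #1 = D7 98.
Offset 2: leading byte 0xD0 = 11010000 → 2-byte char #2 = D0 99.
Offset 4: leading byte 0xE3 = 11100011 → 3-byte char #3 = E3 81 AF.
Offset 7: leading byte 0xEB = 11101011 → 3-byte char #4 = EB 84 A9.
Offset 10: leading byte 0xF0 = 11110000 → 4-byte char #5 = F0 A3 A8 BD.
Offset 14: leading byte 0xEF = 11101111 → 3-byte char #6 = EF A7 B6.
Offset 17: leading byte 0xD9 = 11011001 → 2-byte char #7 = D9 A6.
Offset 19: leading byte 0xF0 = 11110000 → 4-byte char #8 = F0 90 8D 82.
Leading byte 0xF0 = 11110000 matches 11110xxx → 4-byte sequence.
Byte 1: 0xF0 = 11110000, payload 000 (3 bits).
Byte 2: 0x90 = 10010000 (10xxxxxx ✓), payload 010000.
Byte 3: 0x8D = 10001101 (10xxxxxx ✓), payload 001101.
Byte 4: 0x82 = 10000010 (10xxxxxx ✓), payload 000010.
Concatenate: 000010000001101000010 = 0x10342 (21 bits → U+10342).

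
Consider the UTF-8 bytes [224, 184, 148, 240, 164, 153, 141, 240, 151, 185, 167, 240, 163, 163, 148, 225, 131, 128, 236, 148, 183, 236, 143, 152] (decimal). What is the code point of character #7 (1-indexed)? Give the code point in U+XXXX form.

Offset 0: leading byte 0xE0 = 11100000 → 3-byte char #1 = E0 B8 94.
Offset 3: leading byte 0xF0 = 11110000 → 4-byte char #2 = F0 A4 99 8D.
Offset 7: leading byte 0xF0 = 11110000 → 4-byte char #3 = F0 97 B9 A7.
Offset 11: leading byte 0xF0 = 11110000 → 4-byte char #4 = F0 A3 A3 94.
Offset 15: leading byte 0xE1 = 11100001 → 3-byte char #5 = E1 83 80.
Offset 18: leading byte 0xEC = 11101100 → 3-byte char #6 = EC 94 B7.
Offset 21: leading byte 0xEC = 11101100 → 3-byte char #7 = EC 8F 98.
Leading byte 0xEC = 11101100 matches 1110xxxx → 3-byte sequence.
Byte 1: 0xEC = 11101100, payload 1100 (4 bits).
Byte 2: 0x8F = 10001111 (10xxxxxx ✓), payload 001111.
Byte 3: 0x98 = 10011000 (10xxxxxx ✓), payload 011000.
Concatenate: 1100001111011000 = 0xC3D8 (16 bits → U+C3D8).

U+C3D8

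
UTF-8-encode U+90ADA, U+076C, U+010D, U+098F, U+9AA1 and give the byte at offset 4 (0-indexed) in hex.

0xDD

U+90ADA → 4-byte form F2 90 AB 9A at offsets 0–3.
U+076C → 2-byte form DD AC at offsets 4–5.
Offset 4 falls in char 2's range; it's byte 1 of DD AC = 0xDD.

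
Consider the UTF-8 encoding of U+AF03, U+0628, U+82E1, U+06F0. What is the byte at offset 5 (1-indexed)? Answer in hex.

1-indexed offset 5 is 0-indexed offset 4.
U+AF03 → 3-byte form EA BC 83 at offsets 0–2.
U+0628 → 2-byte form D8 A8 at offsets 3–4.
Offset 4 falls in char 2's range; it's byte 2 of D8 A8 = 0xA8.

0xA8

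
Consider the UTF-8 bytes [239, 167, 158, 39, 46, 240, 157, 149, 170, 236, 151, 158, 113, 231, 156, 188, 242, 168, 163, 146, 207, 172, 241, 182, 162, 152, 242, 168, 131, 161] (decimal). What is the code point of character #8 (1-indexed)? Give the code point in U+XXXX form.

U+A88D2

Offset 0: leading byte 0xEF = 11101111 → 3-byte char #1 = EF A7 9E.
Offset 3: leading byte 0x27 = 00100111 → 1-byte char #2 = 27.
Offset 4: leading byte 0x2E = 00101110 → 1-byte char #3 = 2E.
Offset 5: leading byte 0xF0 = 11110000 → 4-byte char #4 = F0 9D 95 AA.
Offset 9: leading byte 0xEC = 11101100 → 3-byte char #5 = EC 97 9E.
Offset 12: leading byte 0x71 = 01110001 → 1-byte char #6 = 71.
Offset 13: leading byte 0xE7 = 11100111 → 3-byte char #7 = E7 9C BC.
Offset 16: leading byte 0xF2 = 11110010 → 4-byte char #8 = F2 A8 A3 92.
Leading byte 0xF2 = 11110010 matches 11110xxx → 4-byte sequence.
Byte 1: 0xF2 = 11110010, payload 010 (3 bits).
Byte 2: 0xA8 = 10101000 (10xxxxxx ✓), payload 101000.
Byte 3: 0xA3 = 10100011 (10xxxxxx ✓), payload 100011.
Byte 4: 0x92 = 10010010 (10xxxxxx ✓), payload 010010.
Concatenate: 010101000100011010010 = 0xA88D2 (21 bits → U+A88D2).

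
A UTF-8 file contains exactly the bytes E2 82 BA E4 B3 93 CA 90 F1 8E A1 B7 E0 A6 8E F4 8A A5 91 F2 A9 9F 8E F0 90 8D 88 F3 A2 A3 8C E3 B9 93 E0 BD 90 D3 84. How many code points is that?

Byte at offset 0: 0xE2 = 11100010 → 3-byte char (#1). Advance 3.
Byte at offset 3: 0xE4 = 11100100 → 3-byte char (#2). Advance 3.
Byte at offset 6: 0xCA = 11001010 → 2-byte char (#3). Advance 2.
Byte at offset 8: 0xF1 = 11110001 → 4-byte char (#4). Advance 4.
Byte at offset 12: 0xE0 = 11100000 → 3-byte char (#5). Advance 3.
Byte at offset 15: 0xF4 = 11110100 → 4-byte char (#6). Advance 4.
Byte at offset 19: 0xF2 = 11110010 → 4-byte char (#7). Advance 4.
Byte at offset 23: 0xF0 = 11110000 → 4-byte char (#8). Advance 4.
Byte at offset 27: 0xF3 = 11110011 → 4-byte char (#9). Advance 4.
Byte at offset 31: 0xE3 = 11100011 → 3-byte char (#10). Advance 3.
Byte at offset 34: 0xE0 = 11100000 → 3-byte char (#11). Advance 3.
Byte at offset 37: 0xD3 = 11010011 → 2-byte char (#12). Advance 2.
Reached end at offset 39 after 12 code points.

12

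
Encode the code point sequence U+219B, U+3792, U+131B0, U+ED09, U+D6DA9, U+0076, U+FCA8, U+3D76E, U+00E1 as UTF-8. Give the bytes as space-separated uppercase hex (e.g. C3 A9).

U+219B: 3-byte form → E2 86 9B.
U+3792: 3-byte form → E3 9E 92.
U+131B0: 4-byte form → F0 93 86 B0.
U+ED09: 3-byte form → EE B4 89.
U+D6DA9: 4-byte form → F3 96 B6 A9.
U+0076: 1-byte form → 76.
U+FCA8: 3-byte form → EF B2 A8.
U+3D76E: 4-byte form → F0 BD 9D AE.
U+00E1: 2-byte form → C3 A1.
Concatenated (27 bytes): E2 86 9B E3 9E 92 F0 93 86 B0 EE B4 89 F3 96 B6 A9 76 EF B2 A8 F0 BD 9D AE C3 A1.

E2 86 9B E3 9E 92 F0 93 86 B0 EE B4 89 F3 96 B6 A9 76 EF B2 A8 F0 BD 9D AE C3 A1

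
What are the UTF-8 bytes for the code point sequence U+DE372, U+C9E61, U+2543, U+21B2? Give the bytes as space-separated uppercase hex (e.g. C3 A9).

F3 9E 8D B2 F3 89 B9 A1 E2 95 83 E2 86 B2

U+DE372: 4-byte form → F3 9E 8D B2.
U+C9E61: 4-byte form → F3 89 B9 A1.
U+2543: 3-byte form → E2 95 83.
U+21B2: 3-byte form → E2 86 B2.
Concatenated (14 bytes): F3 9E 8D B2 F3 89 B9 A1 E2 95 83 E2 86 B2.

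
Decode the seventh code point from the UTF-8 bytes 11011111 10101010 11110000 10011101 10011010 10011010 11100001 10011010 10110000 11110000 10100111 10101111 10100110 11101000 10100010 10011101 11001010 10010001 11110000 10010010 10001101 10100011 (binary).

U+12363

Offset 0: leading byte 0xDF = 11011111 → 2-byte char #1 = DF AA.
Offset 2: leading byte 0xF0 = 11110000 → 4-byte char #2 = F0 9D 9A 9A.
Offset 6: leading byte 0xE1 = 11100001 → 3-byte char #3 = E1 9A B0.
Offset 9: leading byte 0xF0 = 11110000 → 4-byte char #4 = F0 A7 AF A6.
Offset 13: leading byte 0xE8 = 11101000 → 3-byte char #5 = E8 A2 9D.
Offset 16: leading byte 0xCA = 11001010 → 2-byte char #6 = CA 91.
Offset 18: leading byte 0xF0 = 11110000 → 4-byte char #7 = F0 92 8D A3.
Leading byte 0xF0 = 11110000 matches 11110xxx → 4-byte sequence.
Byte 1: 0xF0 = 11110000, payload 000 (3 bits).
Byte 2: 0x92 = 10010010 (10xxxxxx ✓), payload 010010.
Byte 3: 0x8D = 10001101 (10xxxxxx ✓), payload 001101.
Byte 4: 0xA3 = 10100011 (10xxxxxx ✓), payload 100011.
Concatenate: 000010010001101100011 = 0x12363 (21 bits → U+12363).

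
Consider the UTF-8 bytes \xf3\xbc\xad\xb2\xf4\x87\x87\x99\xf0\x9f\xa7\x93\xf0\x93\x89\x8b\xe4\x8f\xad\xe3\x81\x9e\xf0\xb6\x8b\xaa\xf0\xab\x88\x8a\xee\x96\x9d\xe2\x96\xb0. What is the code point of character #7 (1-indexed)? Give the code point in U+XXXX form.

Offset 0: leading byte 0xF3 = 11110011 → 4-byte char #1 = F3 BC AD B2.
Offset 4: leading byte 0xF4 = 11110100 → 4-byte char #2 = F4 87 87 99.
Offset 8: leading byte 0xF0 = 11110000 → 4-byte char #3 = F0 9F A7 93.
Offset 12: leading byte 0xF0 = 11110000 → 4-byte char #4 = F0 93 89 8B.
Offset 16: leading byte 0xE4 = 11100100 → 3-byte char #5 = E4 8F AD.
Offset 19: leading byte 0xE3 = 11100011 → 3-byte char #6 = E3 81 9E.
Offset 22: leading byte 0xF0 = 11110000 → 4-byte char #7 = F0 B6 8B AA.
Leading byte 0xF0 = 11110000 matches 11110xxx → 4-byte sequence.
Byte 1: 0xF0 = 11110000, payload 000 (3 bits).
Byte 2: 0xB6 = 10110110 (10xxxxxx ✓), payload 110110.
Byte 3: 0x8B = 10001011 (10xxxxxx ✓), payload 001011.
Byte 4: 0xAA = 10101010 (10xxxxxx ✓), payload 101010.
Concatenate: 000110110001011101010 = 0x362EA (21 bits → U+362EA).

U+362EA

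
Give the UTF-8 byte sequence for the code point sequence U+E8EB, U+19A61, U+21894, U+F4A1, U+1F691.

U+E8EB: 3-byte form → EE A3 AB.
U+19A61: 4-byte form → F0 99 A9 A1.
U+21894: 4-byte form → F0 A1 A2 94.
U+F4A1: 3-byte form → EF 92 A1.
U+1F691: 4-byte form → F0 9F 9A 91.
Concatenated (18 bytes): EE A3 AB F0 99 A9 A1 F0 A1 A2 94 EF 92 A1 F0 9F 9A 91.

EE A3 AB F0 99 A9 A1 F0 A1 A2 94 EF 92 A1 F0 9F 9A 91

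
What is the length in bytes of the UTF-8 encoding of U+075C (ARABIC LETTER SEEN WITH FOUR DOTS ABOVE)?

2

U+075C = 0x75C. UTF-8 uses 1 byte below 0x80, 2 below 0x800, 3 below 0x10000, 4 up to 0x10FFFF. 0x75C is in U+0080–U+07FF → 2 bytes.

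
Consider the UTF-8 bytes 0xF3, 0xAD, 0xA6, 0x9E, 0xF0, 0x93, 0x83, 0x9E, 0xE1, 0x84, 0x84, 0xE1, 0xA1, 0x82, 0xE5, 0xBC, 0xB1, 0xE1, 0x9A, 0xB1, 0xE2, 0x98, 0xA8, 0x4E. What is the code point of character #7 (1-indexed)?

U+2628

Offset 0: leading byte 0xF3 = 11110011 → 4-byte char #1 = F3 AD A6 9E.
Offset 4: leading byte 0xF0 = 11110000 → 4-byte char #2 = F0 93 83 9E.
Offset 8: leading byte 0xE1 = 11100001 → 3-byte char #3 = E1 84 84.
Offset 11: leading byte 0xE1 = 11100001 → 3-byte char #4 = E1 A1 82.
Offset 14: leading byte 0xE5 = 11100101 → 3-byte char #5 = E5 BC B1.
Offset 17: leading byte 0xE1 = 11100001 → 3-byte char #6 = E1 9A B1.
Offset 20: leading byte 0xE2 = 11100010 → 3-byte char #7 = E2 98 A8.
Leading byte 0xE2 = 11100010 matches 1110xxxx → 3-byte sequence.
Byte 1: 0xE2 = 11100010, payload 0010 (4 bits).
Byte 2: 0x98 = 10011000 (10xxxxxx ✓), payload 011000.
Byte 3: 0xA8 = 10101000 (10xxxxxx ✓), payload 101000.
Concatenate: 0010011000101000 = 0x2628 (16 bits → U+2628).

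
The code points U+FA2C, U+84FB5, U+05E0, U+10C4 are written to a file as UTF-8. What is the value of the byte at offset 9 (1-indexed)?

0xA0

1-indexed offset 9 is 0-indexed offset 8.
U+FA2C → 3-byte form EF A8 AC at offsets 0–2.
U+84FB5 → 4-byte form F2 84 BE B5 at offsets 3–6.
U+05E0 → 2-byte form D7 A0 at offsets 7–8.
Offset 8 falls in char 3's range; it's byte 2 of D7 A0 = 0xA0.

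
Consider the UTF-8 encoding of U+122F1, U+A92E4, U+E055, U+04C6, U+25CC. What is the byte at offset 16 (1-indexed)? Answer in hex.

1-indexed offset 16 is 0-indexed offset 15.
U+122F1 → 4-byte form F0 92 8B B1 at offsets 0–3.
U+A92E4 → 4-byte form F2 A9 8B A4 at offsets 4–7.
U+E055 → 3-byte form EE 81 95 at offsets 8–10.
U+04C6 → 2-byte form D3 86 at offsets 11–12.
U+25CC → 3-byte form E2 97 8C at offsets 13–15.
Offset 15 falls in char 5's range; it's byte 3 of E2 97 8C = 0x8C.

0x8C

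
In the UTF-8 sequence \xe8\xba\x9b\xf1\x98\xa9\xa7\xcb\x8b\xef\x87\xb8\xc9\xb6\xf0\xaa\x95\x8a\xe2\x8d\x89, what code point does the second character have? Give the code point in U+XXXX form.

U+58A67

Offset 0: leading byte 0xE8 = 11101000 → 3-byte char #1 = E8 BA 9B.
Offset 3: leading byte 0xF1 = 11110001 → 4-byte char #2 = F1 98 A9 A7.
Leading byte 0xF1 = 11110001 matches 11110xxx → 4-byte sequence.
Byte 1: 0xF1 = 11110001, payload 001 (3 bits).
Byte 2: 0x98 = 10011000 (10xxxxxx ✓), payload 011000.
Byte 3: 0xA9 = 10101001 (10xxxxxx ✓), payload 101001.
Byte 4: 0xA7 = 10100111 (10xxxxxx ✓), payload 100111.
Concatenate: 001011000101001100111 = 0x58A67 (21 bits → U+58A67).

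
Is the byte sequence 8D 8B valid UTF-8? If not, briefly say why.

invalid (continuation byte with no leading byte)

Byte 0x8D = 10001101 has the form 10xxxxxx — a continuation byte — but there is no preceding leading byte.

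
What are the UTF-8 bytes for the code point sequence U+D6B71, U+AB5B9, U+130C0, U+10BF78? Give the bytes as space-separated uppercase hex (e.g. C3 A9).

F3 96 AD B1 F2 AB 96 B9 F0 93 83 80 F4 8B BD B8

U+D6B71: 4-byte form → F3 96 AD B1.
U+AB5B9: 4-byte form → F2 AB 96 B9.
U+130C0: 4-byte form → F0 93 83 80.
U+10BF78: 4-byte form → F4 8B BD B8.
Concatenated (16 bytes): F3 96 AD B1 F2 AB 96 B9 F0 93 83 80 F4 8B BD B8.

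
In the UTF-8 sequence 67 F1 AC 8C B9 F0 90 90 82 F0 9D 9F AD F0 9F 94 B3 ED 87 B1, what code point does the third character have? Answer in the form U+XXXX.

Offset 0: leading byte 0x67 = 01100111 → 1-byte char #1 = 67.
Offset 1: leading byte 0xF1 = 11110001 → 4-byte char #2 = F1 AC 8C B9.
Offset 5: leading byte 0xF0 = 11110000 → 4-byte char #3 = F0 90 90 82.
Leading byte 0xF0 = 11110000 matches 11110xxx → 4-byte sequence.
Byte 1: 0xF0 = 11110000, payload 000 (3 bits).
Byte 2: 0x90 = 10010000 (10xxxxxx ✓), payload 010000.
Byte 3: 0x90 = 10010000 (10xxxxxx ✓), payload 010000.
Byte 4: 0x82 = 10000010 (10xxxxxx ✓), payload 000010.
Concatenate: 000010000010000000010 = 0x10402 (21 bits → U+10402).

U+10402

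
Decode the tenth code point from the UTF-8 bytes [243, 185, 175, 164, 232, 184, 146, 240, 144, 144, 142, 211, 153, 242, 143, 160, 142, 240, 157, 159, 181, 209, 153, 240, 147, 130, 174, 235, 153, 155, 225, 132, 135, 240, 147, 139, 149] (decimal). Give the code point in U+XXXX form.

Offset 0: leading byte 0xF3 = 11110011 → 4-byte char #1 = F3 B9 AF A4.
Offset 4: leading byte 0xE8 = 11101000 → 3-byte char #2 = E8 B8 92.
Offset 7: leading byte 0xF0 = 11110000 → 4-byte char #3 = F0 90 90 8E.
Offset 11: leading byte 0xD3 = 11010011 → 2-byte char #4 = D3 99.
Offset 13: leading byte 0xF2 = 11110010 → 4-byte char #5 = F2 8F A0 8E.
Offset 17: leading byte 0xF0 = 11110000 → 4-byte char #6 = F0 9D 9F B5.
Offset 21: leading byte 0xD1 = 11010001 → 2-byte char #7 = D1 99.
Offset 23: leading byte 0xF0 = 11110000 → 4-byte char #8 = F0 93 82 AE.
Offset 27: leading byte 0xEB = 11101011 → 3-byte char #9 = EB 99 9B.
Offset 30: leading byte 0xE1 = 11100001 → 3-byte char #10 = E1 84 87.
Leading byte 0xE1 = 11100001 matches 1110xxxx → 3-byte sequence.
Byte 1: 0xE1 = 11100001, payload 0001 (4 bits).
Byte 2: 0x84 = 10000100 (10xxxxxx ✓), payload 000100.
Byte 3: 0x87 = 10000111 (10xxxxxx ✓), payload 000111.
Concatenate: 0001000100000111 = 0x1107 (16 bits → U+1107).

U+1107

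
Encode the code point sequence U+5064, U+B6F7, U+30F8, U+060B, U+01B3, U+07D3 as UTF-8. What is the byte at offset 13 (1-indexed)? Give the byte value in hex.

1-indexed offset 13 is 0-indexed offset 12.
U+5064 → 3-byte form E5 81 A4 at offsets 0–2.
U+B6F7 → 3-byte form EB 9B B7 at offsets 3–5.
U+30F8 → 3-byte form E3 83 B8 at offsets 6–8.
U+060B → 2-byte form D8 8B at offsets 9–10.
U+01B3 → 2-byte form C6 B3 at offsets 11–12.
Offset 12 falls in char 5's range; it's byte 2 of C6 B3 = 0xB3.

0xB3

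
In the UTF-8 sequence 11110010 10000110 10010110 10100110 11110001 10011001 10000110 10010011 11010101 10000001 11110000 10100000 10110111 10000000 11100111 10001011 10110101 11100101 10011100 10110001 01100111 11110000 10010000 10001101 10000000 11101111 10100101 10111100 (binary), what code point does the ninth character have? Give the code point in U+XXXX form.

Offset 0: leading byte 0xF2 = 11110010 → 4-byte char #1 = F2 86 96 A6.
Offset 4: leading byte 0xF1 = 11110001 → 4-byte char #2 = F1 99 86 93.
Offset 8: leading byte 0xD5 = 11010101 → 2-byte char #3 = D5 81.
Offset 10: leading byte 0xF0 = 11110000 → 4-byte char #4 = F0 A0 B7 80.
Offset 14: leading byte 0xE7 = 11100111 → 3-byte char #5 = E7 8B B5.
Offset 17: leading byte 0xE5 = 11100101 → 3-byte char #6 = E5 9C B1.
Offset 20: leading byte 0x67 = 01100111 → 1-byte char #7 = 67.
Offset 21: leading byte 0xF0 = 11110000 → 4-byte char #8 = F0 90 8D 80.
Offset 25: leading byte 0xEF = 11101111 → 3-byte char #9 = EF A5 BC.
Leading byte 0xEF = 11101111 matches 1110xxxx → 3-byte sequence.
Byte 1: 0xEF = 11101111, payload 1111 (4 bits).
Byte 2: 0xA5 = 10100101 (10xxxxxx ✓), payload 100101.
Byte 3: 0xBC = 10111100 (10xxxxxx ✓), payload 111100.
Concatenate: 1111100101111100 = 0xF97C (16 bits → U+F97C).

U+F97C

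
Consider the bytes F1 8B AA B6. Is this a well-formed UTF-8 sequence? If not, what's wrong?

valid

Leading byte 0xF1 = 11110001 → 4-byte form.
Continuation bytes 0x8B=10001011, 0xAA=10101010, 0xB6=10110110 all match 10xxxxxx.
Decoded value 0x4BAB6 is ≥ 0x10000 (shortest form) and not a surrogate.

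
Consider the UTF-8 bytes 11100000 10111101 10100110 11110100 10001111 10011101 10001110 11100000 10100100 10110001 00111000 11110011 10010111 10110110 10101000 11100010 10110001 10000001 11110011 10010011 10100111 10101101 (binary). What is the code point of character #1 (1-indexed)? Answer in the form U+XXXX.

Offset 0: leading byte 0xE0 = 11100000 → 3-byte char #1 = E0 BD A6.
Leading byte 0xE0 = 11100000 matches 1110xxxx → 3-byte sequence.
Byte 1: 0xE0 = 11100000, payload 0000 (4 bits).
Byte 2: 0xBD = 10111101 (10xxxxxx ✓), payload 111101.
Byte 3: 0xA6 = 10100110 (10xxxxxx ✓), payload 100110.
Concatenate: 0000111101100110 = 0xF66 (16 bits → U+0F66).

U+0F66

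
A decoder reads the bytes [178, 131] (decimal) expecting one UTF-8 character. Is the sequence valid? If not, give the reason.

invalid (continuation byte with no leading byte)

Byte 0xB2 = 10110010 has the form 10xxxxxx — a continuation byte — but there is no preceding leading byte.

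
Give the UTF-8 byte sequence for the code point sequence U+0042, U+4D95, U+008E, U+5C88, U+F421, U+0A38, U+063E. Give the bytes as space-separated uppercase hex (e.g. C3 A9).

42 E4 B6 95 C2 8E E5 B2 88 EF 90 A1 E0 A8 B8 D8 BE

U+0042: 1-byte form → 42.
U+4D95: 3-byte form → E4 B6 95.
U+008E: 2-byte form → C2 8E.
U+5C88: 3-byte form → E5 B2 88.
U+F421: 3-byte form → EF 90 A1.
U+0A38: 3-byte form → E0 A8 B8.
U+063E: 2-byte form → D8 BE.
Concatenated (17 bytes): 42 E4 B6 95 C2 8E E5 B2 88 EF 90 A1 E0 A8 B8 D8 BE.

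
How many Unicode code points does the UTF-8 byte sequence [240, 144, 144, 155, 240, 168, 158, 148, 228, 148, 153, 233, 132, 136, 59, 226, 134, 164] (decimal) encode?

Byte at offset 0: 0xF0 = 11110000 → 4-byte char (#1). Advance 4.
Byte at offset 4: 0xF0 = 11110000 → 4-byte char (#2). Advance 4.
Byte at offset 8: 0xE4 = 11100100 → 3-byte char (#3). Advance 3.
Byte at offset 11: 0xE9 = 11101001 → 3-byte char (#4). Advance 3.
Byte at offset 14: 0x3B = 00111011 → 1-byte char (#5). Advance 1.
Byte at offset 15: 0xE2 = 11100010 → 3-byte char (#6). Advance 3.
Reached end at offset 18 after 6 code points.

6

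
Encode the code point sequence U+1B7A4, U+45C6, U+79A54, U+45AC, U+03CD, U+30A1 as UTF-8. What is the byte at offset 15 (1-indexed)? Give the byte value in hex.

1-indexed offset 15 is 0-indexed offset 14.
U+1B7A4 → 4-byte form F0 9B 9E A4 at offsets 0–3.
U+45C6 → 3-byte form E4 97 86 at offsets 4–6.
U+79A54 → 4-byte form F1 B9 A9 94 at offsets 7–10.
U+45AC → 3-byte form E4 96 AC at offsets 11–13.
U+03CD → 2-byte form CF 8D at offsets 14–15.
Offset 14 falls in char 5's range; it's byte 1 of CF 8D = 0xCF.

0xCF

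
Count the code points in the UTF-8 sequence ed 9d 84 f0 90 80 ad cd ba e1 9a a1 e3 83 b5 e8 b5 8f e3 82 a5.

Byte at offset 0: 0xED = 11101101 → 3-byte char (#1). Advance 3.
Byte at offset 3: 0xF0 = 11110000 → 4-byte char (#2). Advance 4.
Byte at offset 7: 0xCD = 11001101 → 2-byte char (#3). Advance 2.
Byte at offset 9: 0xE1 = 11100001 → 3-byte char (#4). Advance 3.
Byte at offset 12: 0xE3 = 11100011 → 3-byte char (#5). Advance 3.
Byte at offset 15: 0xE8 = 11101000 → 3-byte char (#6). Advance 3.
Byte at offset 18: 0xE3 = 11100011 → 3-byte char (#7). Advance 3.
Reached end at offset 21 after 7 code points.

7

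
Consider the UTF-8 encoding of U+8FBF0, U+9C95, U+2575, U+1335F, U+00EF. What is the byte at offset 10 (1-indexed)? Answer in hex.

0xB5

1-indexed offset 10 is 0-indexed offset 9.
U+8FBF0 → 4-byte form F2 8F AF B0 at offsets 0–3.
U+9C95 → 3-byte form E9 B2 95 at offsets 4–6.
U+2575 → 3-byte form E2 95 B5 at offsets 7–9.
Offset 9 falls in char 3's range; it's byte 3 of E2 95 B5 = 0xB5.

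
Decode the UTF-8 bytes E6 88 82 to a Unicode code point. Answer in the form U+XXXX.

Leading byte 0xE6 = 11100110 matches 1110xxxx → 3-byte sequence.
Byte 1: 0xE6 = 11100110, payload 0110 (4 bits).
Byte 2: 0x88 = 10001000 (10xxxxxx ✓), payload 001000.
Byte 3: 0x82 = 10000010 (10xxxxxx ✓), payload 000010.
Concatenate: 0110001000000010 = 0x6202 (16 bits → U+6202).

U+6202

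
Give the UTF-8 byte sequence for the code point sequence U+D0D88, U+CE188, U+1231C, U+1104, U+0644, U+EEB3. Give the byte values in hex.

F3 90 B6 88 F3 8E 86 88 F0 92 8C 9C E1 84 84 D9 84 EE BA B3

U+D0D88: 4-byte form → F3 90 B6 88.
U+CE188: 4-byte form → F3 8E 86 88.
U+1231C: 4-byte form → F0 92 8C 9C.
U+1104: 3-byte form → E1 84 84.
U+0644: 2-byte form → D9 84.
U+EEB3: 3-byte form → EE BA B3.
Concatenated (20 bytes): F3 90 B6 88 F3 8E 86 88 F0 92 8C 9C E1 84 84 D9 84 EE BA B3.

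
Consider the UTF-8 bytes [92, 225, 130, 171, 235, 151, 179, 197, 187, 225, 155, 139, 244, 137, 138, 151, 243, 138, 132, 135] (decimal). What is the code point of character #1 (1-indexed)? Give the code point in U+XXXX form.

U+005C

Offset 0: leading byte 0x5C = 01011100 → 1-byte char #1 = 5C.
Leading byte 0x5C = 01011100 matches 0xxxxxxx → 1-byte sequence.
Byte 1: 0x5C = 01011100, payload 1011100 (7 bits).
Concatenate: 1011100 = 0x5C (7 bits → U+005C).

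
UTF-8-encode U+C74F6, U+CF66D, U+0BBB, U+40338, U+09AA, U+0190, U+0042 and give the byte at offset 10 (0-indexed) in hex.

U+C74F6 → 4-byte form F3 87 93 B6 at offsets 0–3.
U+CF66D → 4-byte form F3 8F 99 AD at offsets 4–7.
U+0BBB → 3-byte form E0 AE BB at offsets 8–10.
Offset 10 falls in char 3's range; it's byte 3 of E0 AE BB = 0xBB.

0xBB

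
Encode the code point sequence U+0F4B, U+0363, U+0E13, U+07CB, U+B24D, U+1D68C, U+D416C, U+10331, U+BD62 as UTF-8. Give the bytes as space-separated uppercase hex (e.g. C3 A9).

U+0F4B: 3-byte form → E0 BD 8B.
U+0363: 2-byte form → CD A3.
U+0E13: 3-byte form → E0 B8 93.
U+07CB: 2-byte form → DF 8B.
U+B24D: 3-byte form → EB 89 8D.
U+1D68C: 4-byte form → F0 9D 9A 8C.
U+D416C: 4-byte form → F3 94 85 AC.
U+10331: 4-byte form → F0 90 8C B1.
U+BD62: 3-byte form → EB B5 A2.
Concatenated (28 bytes): E0 BD 8B CD A3 E0 B8 93 DF 8B EB 89 8D F0 9D 9A 8C F3 94 85 AC F0 90 8C B1 EB B5 A2.

E0 BD 8B CD A3 E0 B8 93 DF 8B EB 89 8D F0 9D 9A 8C F3 94 85 AC F0 90 8C B1 EB B5 A2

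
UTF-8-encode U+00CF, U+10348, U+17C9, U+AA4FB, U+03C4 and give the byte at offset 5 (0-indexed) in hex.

0x88

U+00CF → 2-byte form C3 8F at offsets 0–1.
U+10348 → 4-byte form F0 90 8D 88 at offsets 2–5.
Offset 5 falls in char 2's range; it's byte 4 of F0 90 8D 88 = 0x88.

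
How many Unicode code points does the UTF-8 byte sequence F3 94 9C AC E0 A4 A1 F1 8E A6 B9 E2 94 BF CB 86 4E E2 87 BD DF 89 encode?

Byte at offset 0: 0xF3 = 11110011 → 4-byte char (#1). Advance 4.
Byte at offset 4: 0xE0 = 11100000 → 3-byte char (#2). Advance 3.
Byte at offset 7: 0xF1 = 11110001 → 4-byte char (#3). Advance 4.
Byte at offset 11: 0xE2 = 11100010 → 3-byte char (#4). Advance 3.
Byte at offset 14: 0xCB = 11001011 → 2-byte char (#5). Advance 2.
Byte at offset 16: 0x4E = 01001110 → 1-byte char (#6). Advance 1.
Byte at offset 17: 0xE2 = 11100010 → 3-byte char (#7). Advance 3.
Byte at offset 20: 0xDF = 11011111 → 2-byte char (#8). Advance 2.
Reached end at offset 22 after 8 code points.

8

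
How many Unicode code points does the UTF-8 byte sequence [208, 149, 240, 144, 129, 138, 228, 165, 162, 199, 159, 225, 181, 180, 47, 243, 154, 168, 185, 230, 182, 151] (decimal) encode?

8

Byte at offset 0: 0xD0 = 11010000 → 2-byte char (#1). Advance 2.
Byte at offset 2: 0xF0 = 11110000 → 4-byte char (#2). Advance 4.
Byte at offset 6: 0xE4 = 11100100 → 3-byte char (#3). Advance 3.
Byte at offset 9: 0xC7 = 11000111 → 2-byte char (#4). Advance 2.
Byte at offset 11: 0xE1 = 11100001 → 3-byte char (#5). Advance 3.
Byte at offset 14: 0x2F = 00101111 → 1-byte char (#6). Advance 1.
Byte at offset 15: 0xF3 = 11110011 → 4-byte char (#7). Advance 4.
Byte at offset 19: 0xE6 = 11100110 → 3-byte char (#8). Advance 3.
Reached end at offset 22 after 8 code points.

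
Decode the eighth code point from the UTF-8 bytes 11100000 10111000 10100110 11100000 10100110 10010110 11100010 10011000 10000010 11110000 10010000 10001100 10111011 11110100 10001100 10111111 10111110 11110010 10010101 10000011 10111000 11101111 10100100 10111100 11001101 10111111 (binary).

U+037F

Offset 0: leading byte 0xE0 = 11100000 → 3-byte char #1 = E0 B8 A6.
Offset 3: leading byte 0xE0 = 11100000 → 3-byte char #2 = E0 A6 96.
Offset 6: leading byte 0xE2 = 11100010 → 3-byte char #3 = E2 98 82.
Offset 9: leading byte 0xF0 = 11110000 → 4-byte char #4 = F0 90 8C BB.
Offset 13: leading byte 0xF4 = 11110100 → 4-byte char #5 = F4 8C BF BE.
Offset 17: leading byte 0xF2 = 11110010 → 4-byte char #6 = F2 95 83 B8.
Offset 21: leading byte 0xEF = 11101111 → 3-byte char #7 = EF A4 BC.
Offset 24: leading byte 0xCD = 11001101 → 2-byte char #8 = CD BF.
Leading byte 0xCD = 11001101 matches 110xxxxx → 2-byte sequence.
Byte 1: 0xCD = 11001101, payload 01101 (5 bits).
Byte 2: 0xBF = 10111111 (10xxxxxx ✓), payload 111111.
Concatenate: 01101111111 = 0x37F (11 bits → U+037F).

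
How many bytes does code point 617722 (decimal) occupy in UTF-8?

4

U+96CFA = 0x96CFA. UTF-8 uses 1 byte below 0x80, 2 below 0x800, 3 below 0x10000, 4 up to 0x10FFFF. 0x96CFA is in U+10000–U+10FFFF → 4 bytes.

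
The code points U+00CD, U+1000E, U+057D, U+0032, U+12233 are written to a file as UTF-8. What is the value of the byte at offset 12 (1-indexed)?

1-indexed offset 12 is 0-indexed offset 11.
U+00CD → 2-byte form C3 8D at offsets 0–1.
U+1000E → 4-byte form F0 90 80 8E at offsets 2–5.
U+057D → 2-byte form D5 BD at offsets 6–7.
U+0032 → 1-byte form 32 at offsets 8–8.
U+12233 → 4-byte form F0 92 88 B3 at offsets 9–12.
Offset 11 falls in char 5's range; it's byte 3 of F0 92 88 B3 = 0x88.

0x88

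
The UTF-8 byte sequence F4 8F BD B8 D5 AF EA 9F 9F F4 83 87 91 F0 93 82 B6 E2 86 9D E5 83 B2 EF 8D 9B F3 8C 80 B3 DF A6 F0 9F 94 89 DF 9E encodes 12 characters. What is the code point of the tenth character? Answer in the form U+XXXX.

U+07E6

Offset 0: leading byte 0xF4 = 11110100 → 4-byte char #1 = F4 8F BD B8.
Offset 4: leading byte 0xD5 = 11010101 → 2-byte char #2 = D5 AF.
Offset 6: leading byte 0xEA = 11101010 → 3-byte char #3 = EA 9F 9F.
Offset 9: leading byte 0xF4 = 11110100 → 4-byte char #4 = F4 83 87 91.
Offset 13: leading byte 0xF0 = 11110000 → 4-byte char #5 = F0 93 82 B6.
Offset 17: leading byte 0xE2 = 11100010 → 3-byte char #6 = E2 86 9D.
Offset 20: leading byte 0xE5 = 11100101 → 3-byte char #7 = E5 83 B2.
Offset 23: leading byte 0xEF = 11101111 → 3-byte char #8 = EF 8D 9B.
Offset 26: leading byte 0xF3 = 11110011 → 4-byte char #9 = F3 8C 80 B3.
Offset 30: leading byte 0xDF = 11011111 → 2-byte char #10 = DF A6.
Leading byte 0xDF = 11011111 matches 110xxxxx → 2-byte sequence.
Byte 1: 0xDF = 11011111, payload 11111 (5 bits).
Byte 2: 0xA6 = 10100110 (10xxxxxx ✓), payload 100110.
Concatenate: 11111100110 = 0x7E6 (11 bits → U+07E6).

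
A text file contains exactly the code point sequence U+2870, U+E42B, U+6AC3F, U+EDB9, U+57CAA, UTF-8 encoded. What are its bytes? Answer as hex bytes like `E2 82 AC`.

E2 A1 B0 EE 90 AB F1 AA B0 BF EE B6 B9 F1 97 B2 AA

U+2870: 3-byte form → E2 A1 B0.
U+E42B: 3-byte form → EE 90 AB.
U+6AC3F: 4-byte form → F1 AA B0 BF.
U+EDB9: 3-byte form → EE B6 B9.
U+57CAA: 4-byte form → F1 97 B2 AA.
Concatenated (17 bytes): E2 A1 B0 EE 90 AB F1 AA B0 BF EE B6 B9 F1 97 B2 AA.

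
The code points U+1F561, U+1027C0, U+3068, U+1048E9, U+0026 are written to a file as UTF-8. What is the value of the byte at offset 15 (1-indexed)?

0xA9

1-indexed offset 15 is 0-indexed offset 14.
U+1F561 → 4-byte form F0 9F 95 A1 at offsets 0–3.
U+1027C0 → 4-byte form F4 82 9F 80 at offsets 4–7.
U+3068 → 3-byte form E3 81 A8 at offsets 8–10.
U+1048E9 → 4-byte form F4 84 A3 A9 at offsets 11–14.
Offset 14 falls in char 4's range; it's byte 4 of F4 84 A3 A9 = 0xA9.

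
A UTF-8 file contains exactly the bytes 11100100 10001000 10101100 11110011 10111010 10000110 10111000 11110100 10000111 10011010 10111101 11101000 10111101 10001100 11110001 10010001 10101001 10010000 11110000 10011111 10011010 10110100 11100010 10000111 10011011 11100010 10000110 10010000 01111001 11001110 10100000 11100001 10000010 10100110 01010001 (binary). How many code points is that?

12

Byte at offset 0: 0xE4 = 11100100 → 3-byte char (#1). Advance 3.
Byte at offset 3: 0xF3 = 11110011 → 4-byte char (#2). Advance 4.
Byte at offset 7: 0xF4 = 11110100 → 4-byte char (#3). Advance 4.
Byte at offset 11: 0xE8 = 11101000 → 3-byte char (#4). Advance 3.
Byte at offset 14: 0xF1 = 11110001 → 4-byte char (#5). Advance 4.
Byte at offset 18: 0xF0 = 11110000 → 4-byte char (#6). Advance 4.
Byte at offset 22: 0xE2 = 11100010 → 3-byte char (#7). Advance 3.
Byte at offset 25: 0xE2 = 11100010 → 3-byte char (#8). Advance 3.
Byte at offset 28: 0x79 = 01111001 → 1-byte char (#9). Advance 1.
Byte at offset 29: 0xCE = 11001110 → 2-byte char (#10). Advance 2.
Byte at offset 31: 0xE1 = 11100001 → 3-byte char (#11). Advance 3.
Byte at offset 34: 0x51 = 01010001 → 1-byte char (#12). Advance 1.
Reached end at offset 35 after 12 code points.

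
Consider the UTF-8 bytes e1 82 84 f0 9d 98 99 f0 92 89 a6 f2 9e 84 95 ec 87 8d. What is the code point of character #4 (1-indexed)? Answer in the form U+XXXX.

Offset 0: leading byte 0xE1 = 11100001 → 3-byte char #1 = E1 82 84.
Offset 3: leading byte 0xF0 = 11110000 → 4-byte char #2 = F0 9D 98 99.
Offset 7: leading byte 0xF0 = 11110000 → 4-byte char #3 = F0 92 89 A6.
Offset 11: leading byte 0xF2 = 11110010 → 4-byte char #4 = F2 9E 84 95.
Leading byte 0xF2 = 11110010 matches 11110xxx → 4-byte sequence.
Byte 1: 0xF2 = 11110010, payload 010 (3 bits).
Byte 2: 0x9E = 10011110 (10xxxxxx ✓), payload 011110.
Byte 3: 0x84 = 10000100 (10xxxxxx ✓), payload 000100.
Byte 4: 0x95 = 10010101 (10xxxxxx ✓), payload 010101.
Concatenate: 010011110000100010101 = 0x9E115 (21 bits → U+9E115).

U+9E115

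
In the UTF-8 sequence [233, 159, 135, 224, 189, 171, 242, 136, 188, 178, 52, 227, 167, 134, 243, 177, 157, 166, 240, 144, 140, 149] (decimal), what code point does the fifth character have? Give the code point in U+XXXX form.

Offset 0: leading byte 0xE9 = 11101001 → 3-byte char #1 = E9 9F 87.
Offset 3: leading byte 0xE0 = 11100000 → 3-byte char #2 = E0 BD AB.
Offset 6: leading byte 0xF2 = 11110010 → 4-byte char #3 = F2 88 BC B2.
Offset 10: leading byte 0x34 = 00110100 → 1-byte char #4 = 34.
Offset 11: leading byte 0xE3 = 11100011 → 3-byte char #5 = E3 A7 86.
Leading byte 0xE3 = 11100011 matches 1110xxxx → 3-byte sequence.
Byte 1: 0xE3 = 11100011, payload 0011 (4 bits).
Byte 2: 0xA7 = 10100111 (10xxxxxx ✓), payload 100111.
Byte 3: 0x86 = 10000110 (10xxxxxx ✓), payload 000110.
Concatenate: 0011100111000110 = 0x39C6 (16 bits → U+39C6).

U+39C6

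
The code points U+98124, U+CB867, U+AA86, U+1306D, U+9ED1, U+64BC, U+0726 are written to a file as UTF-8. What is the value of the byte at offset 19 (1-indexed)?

1-indexed offset 19 is 0-indexed offset 18.
U+98124 → 4-byte form F2 98 84 A4 at offsets 0–3.
U+CB867 → 4-byte form F3 8B A1 A7 at offsets 4–7.
U+AA86 → 3-byte form EA AA 86 at offsets 8–10.
U+1306D → 4-byte form F0 93 81 AD at offsets 11–14.
U+9ED1 → 3-byte form E9 BB 91 at offsets 15–17.
U+64BC → 3-byte form E6 92 BC at offsets 18–20.
Offset 18 falls in char 6's range; it's byte 1 of E6 92 BC = 0xE6.

0xE6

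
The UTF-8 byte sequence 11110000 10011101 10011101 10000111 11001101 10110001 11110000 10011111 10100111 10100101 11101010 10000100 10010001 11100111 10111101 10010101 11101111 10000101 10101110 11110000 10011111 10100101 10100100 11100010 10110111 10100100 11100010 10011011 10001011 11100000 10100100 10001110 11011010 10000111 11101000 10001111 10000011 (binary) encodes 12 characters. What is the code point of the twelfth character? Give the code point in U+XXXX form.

Offset 0: leading byte 0xF0 = 11110000 → 4-byte char #1 = F0 9D 9D 87.
Offset 4: leading byte 0xCD = 11001101 → 2-byte char #2 = CD B1.
Offset 6: leading byte 0xF0 = 11110000 → 4-byte char #3 = F0 9F A7 A5.
Offset 10: leading byte 0xEA = 11101010 → 3-byte char #4 = EA 84 91.
Offset 13: leading byte 0xE7 = 11100111 → 3-byte char #5 = E7 BD 95.
Offset 16: leading byte 0xEF = 11101111 → 3-byte char #6 = EF 85 AE.
Offset 19: leading byte 0xF0 = 11110000 → 4-byte char #7 = F0 9F A5 A4.
Offset 23: leading byte 0xE2 = 11100010 → 3-byte char #8 = E2 B7 A4.
Offset 26: leading byte 0xE2 = 11100010 → 3-byte char #9 = E2 9B 8B.
Offset 29: leading byte 0xE0 = 11100000 → 3-byte char #10 = E0 A4 8E.
Offset 32: leading byte 0xDA = 11011010 → 2-byte char #11 = DA 87.
Offset 34: leading byte 0xE8 = 11101000 → 3-byte char #12 = E8 8F 83.
Leading byte 0xE8 = 11101000 matches 1110xxxx → 3-byte sequence.
Byte 1: 0xE8 = 11101000, payload 1000 (4 bits).
Byte 2: 0x8F = 10001111 (10xxxxxx ✓), payload 001111.
Byte 3: 0x83 = 10000011 (10xxxxxx ✓), payload 000011.
Concatenate: 1000001111000011 = 0x83C3 (16 bits → U+83C3).

U+83C3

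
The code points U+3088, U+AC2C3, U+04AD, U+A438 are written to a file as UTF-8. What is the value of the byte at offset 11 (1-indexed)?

0x90

1-indexed offset 11 is 0-indexed offset 10.
U+3088 → 3-byte form E3 82 88 at offsets 0–2.
U+AC2C3 → 4-byte form F2 AC 8B 83 at offsets 3–6.
U+04AD → 2-byte form D2 AD at offsets 7–8.
U+A438 → 3-byte form EA 90 B8 at offsets 9–11.
Offset 10 falls in char 4's range; it's byte 2 of EA 90 B8 = 0x90.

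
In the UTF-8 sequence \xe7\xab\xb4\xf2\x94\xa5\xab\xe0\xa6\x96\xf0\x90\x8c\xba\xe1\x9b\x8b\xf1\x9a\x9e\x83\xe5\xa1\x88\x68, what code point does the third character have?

U+0996

Offset 0: leading byte 0xE7 = 11100111 → 3-byte char #1 = E7 AB B4.
Offset 3: leading byte 0xF2 = 11110010 → 4-byte char #2 = F2 94 A5 AB.
Offset 7: leading byte 0xE0 = 11100000 → 3-byte char #3 = E0 A6 96.
Leading byte 0xE0 = 11100000 matches 1110xxxx → 3-byte sequence.
Byte 1: 0xE0 = 11100000, payload 0000 (4 bits).
Byte 2: 0xA6 = 10100110 (10xxxxxx ✓), payload 100110.
Byte 3: 0x96 = 10010110 (10xxxxxx ✓), payload 010110.
Concatenate: 0000100110010110 = 0x996 (16 bits → U+0996).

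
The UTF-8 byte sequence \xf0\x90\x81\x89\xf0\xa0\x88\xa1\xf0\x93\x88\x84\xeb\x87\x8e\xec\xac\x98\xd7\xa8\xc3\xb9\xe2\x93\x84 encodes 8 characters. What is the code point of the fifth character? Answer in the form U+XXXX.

Offset 0: leading byte 0xF0 = 11110000 → 4-byte char #1 = F0 90 81 89.
Offset 4: leading byte 0xF0 = 11110000 → 4-byte char #2 = F0 A0 88 A1.
Offset 8: leading byte 0xF0 = 11110000 → 4-byte char #3 = F0 93 88 84.
Offset 12: leading byte 0xEB = 11101011 → 3-byte char #4 = EB 87 8E.
Offset 15: leading byte 0xEC = 11101100 → 3-byte char #5 = EC AC 98.
Leading byte 0xEC = 11101100 matches 1110xxxx → 3-byte sequence.
Byte 1: 0xEC = 11101100, payload 1100 (4 bits).
Byte 2: 0xAC = 10101100 (10xxxxxx ✓), payload 101100.
Byte 3: 0x98 = 10011000 (10xxxxxx ✓), payload 011000.
Concatenate: 1100101100011000 = 0xCB18 (16 bits → U+CB18).

U+CB18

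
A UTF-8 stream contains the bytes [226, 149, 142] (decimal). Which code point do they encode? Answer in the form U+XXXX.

Leading byte 0xE2 = 11100010 matches 1110xxxx → 3-byte sequence.
Byte 1: 0xE2 = 11100010, payload 0010 (4 bits).
Byte 2: 0x95 = 10010101 (10xxxxxx ✓), payload 010101.
Byte 3: 0x8E = 10001110 (10xxxxxx ✓), payload 001110.
Concatenate: 0010010101001110 = 0x254E (16 bits → U+254E).

U+254E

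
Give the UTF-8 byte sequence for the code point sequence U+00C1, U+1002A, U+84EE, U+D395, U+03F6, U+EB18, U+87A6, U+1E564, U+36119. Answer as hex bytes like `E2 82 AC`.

U+00C1: 2-byte form → C3 81.
U+1002A: 4-byte form → F0 90 80 AA.
U+84EE: 3-byte form → E8 93 AE.
U+D395: 3-byte form → ED 8E 95.
U+03F6: 2-byte form → CF B6.
U+EB18: 3-byte form → EE AC 98.
U+87A6: 3-byte form → E8 9E A6.
U+1E564: 4-byte form → F0 9E 95 A4.
U+36119: 4-byte form → F0 B6 84 99.
Concatenated (28 bytes): C3 81 F0 90 80 AA E8 93 AE ED 8E 95 CF B6 EE AC 98 E8 9E A6 F0 9E 95 A4 F0 B6 84 99.

C3 81 F0 90 80 AA E8 93 AE ED 8E 95 CF B6 EE AC 98 E8 9E A6 F0 9E 95 A4 F0 B6 84 99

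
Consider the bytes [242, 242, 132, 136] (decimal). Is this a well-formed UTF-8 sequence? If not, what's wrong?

invalid (non-continuation byte where continuation expected)

Leading byte 0xF2 = 11110010 → 4-byte form.
Byte 2 is 0xF2 = 11110010, which is not 10xxxxxx — expected a continuation byte.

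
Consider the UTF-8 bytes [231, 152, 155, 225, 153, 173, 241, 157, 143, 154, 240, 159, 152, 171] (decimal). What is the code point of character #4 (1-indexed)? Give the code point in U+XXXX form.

U+1F62B

Offset 0: leading byte 0xE7 = 11100111 → 3-byte char #1 = E7 98 9B.
Offset 3: leading byte 0xE1 = 11100001 → 3-byte char #2 = E1 99 AD.
Offset 6: leading byte 0xF1 = 11110001 → 4-byte char #3 = F1 9D 8F 9A.
Offset 10: leading byte 0xF0 = 11110000 → 4-byte char #4 = F0 9F 98 AB.
Leading byte 0xF0 = 11110000 matches 11110xxx → 4-byte sequence.
Byte 1: 0xF0 = 11110000, payload 000 (3 bits).
Byte 2: 0x9F = 10011111 (10xxxxxx ✓), payload 011111.
Byte 3: 0x98 = 10011000 (10xxxxxx ✓), payload 011000.
Byte 4: 0xAB = 10101011 (10xxxxxx ✓), payload 101011.
Concatenate: 000011111011000101011 = 0x1F62B (21 bits → U+1F62B).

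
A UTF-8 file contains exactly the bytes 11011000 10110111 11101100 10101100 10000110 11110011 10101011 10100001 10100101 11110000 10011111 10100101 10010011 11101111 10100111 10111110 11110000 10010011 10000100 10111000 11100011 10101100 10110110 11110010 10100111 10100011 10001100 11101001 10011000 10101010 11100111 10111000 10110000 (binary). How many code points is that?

10

Byte at offset 0: 0xD8 = 11011000 → 2-byte char (#1). Advance 2.
Byte at offset 2: 0xEC = 11101100 → 3-byte char (#2). Advance 3.
Byte at offset 5: 0xF3 = 11110011 → 4-byte char (#3). Advance 4.
Byte at offset 9: 0xF0 = 11110000 → 4-byte char (#4). Advance 4.
Byte at offset 13: 0xEF = 11101111 → 3-byte char (#5). Advance 3.
Byte at offset 16: 0xF0 = 11110000 → 4-byte char (#6). Advance 4.
Byte at offset 20: 0xE3 = 11100011 → 3-byte char (#7). Advance 3.
Byte at offset 23: 0xF2 = 11110010 → 4-byte char (#8). Advance 4.
Byte at offset 27: 0xE9 = 11101001 → 3-byte char (#9). Advance 3.
Byte at offset 30: 0xE7 = 11100111 → 3-byte char (#10). Advance 3.
Reached end at offset 33 after 10 code points.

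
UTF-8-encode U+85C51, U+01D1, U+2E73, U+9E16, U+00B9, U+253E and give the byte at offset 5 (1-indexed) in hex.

0xC7

1-indexed offset 5 is 0-indexed offset 4.
U+85C51 → 4-byte form F2 85 B1 91 at offsets 0–3.
U+01D1 → 2-byte form C7 91 at offsets 4–5.
Offset 4 falls in char 2's range; it's byte 1 of C7 91 = 0xC7.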